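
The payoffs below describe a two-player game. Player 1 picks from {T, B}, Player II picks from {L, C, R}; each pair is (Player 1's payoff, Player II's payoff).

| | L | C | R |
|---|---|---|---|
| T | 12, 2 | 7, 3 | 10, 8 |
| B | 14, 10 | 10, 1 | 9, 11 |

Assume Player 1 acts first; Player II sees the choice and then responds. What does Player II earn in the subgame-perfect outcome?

8

Player II best-responds to each possible Player 1 move:
- T: Player II compares 2, 3, 8 and picks R; Player 1 would get 10.
- B: Player II compares 10, 1, 11 and picks R; Player 1 would get 9.
Maximizing over 10, 9, Player 1 chooses T. Subgame-perfect outcome: (T, R) with payoffs (10, 8).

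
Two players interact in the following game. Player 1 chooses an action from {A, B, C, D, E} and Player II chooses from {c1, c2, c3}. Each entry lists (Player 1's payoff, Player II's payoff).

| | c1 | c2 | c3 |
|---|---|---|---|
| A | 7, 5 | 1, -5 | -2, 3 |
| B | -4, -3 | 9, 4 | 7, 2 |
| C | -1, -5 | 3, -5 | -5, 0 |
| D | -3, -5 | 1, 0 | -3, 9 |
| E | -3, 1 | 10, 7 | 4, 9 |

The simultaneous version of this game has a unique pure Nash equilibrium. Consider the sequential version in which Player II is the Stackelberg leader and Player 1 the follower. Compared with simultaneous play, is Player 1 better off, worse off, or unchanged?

Player 1 best-responds to each possible Player II move:
- c1: Player 1 compares 7, -4, -1, -3, -3 and picks A; Player II would get 5.
- c2: Player 1 compares 1, 9, 3, 1, 10 and picks E; Player II would get 7.
- c3: Player 1 compares -2, 7, -5, -3, 4 and picks B; Player II would get 2.
Player II's induced payoffs are 5, 7, 2, so Player II commits to c2. Subgame-perfect outcome: (E, c2) with payoffs (10, 7).
For the simultaneous game, intersect best replies.
Player 1's best replies: c1→A; c2→E; c3→B.
Player II's best replies: A→c1; B→c2; C→c3; D→c3; E→c3.
Only (A, c1) has each player best-responding; Nash payoffs (7, 5).
Player 1 earns 10 sequentially versus 7 at the Nash outcome: better off.

better off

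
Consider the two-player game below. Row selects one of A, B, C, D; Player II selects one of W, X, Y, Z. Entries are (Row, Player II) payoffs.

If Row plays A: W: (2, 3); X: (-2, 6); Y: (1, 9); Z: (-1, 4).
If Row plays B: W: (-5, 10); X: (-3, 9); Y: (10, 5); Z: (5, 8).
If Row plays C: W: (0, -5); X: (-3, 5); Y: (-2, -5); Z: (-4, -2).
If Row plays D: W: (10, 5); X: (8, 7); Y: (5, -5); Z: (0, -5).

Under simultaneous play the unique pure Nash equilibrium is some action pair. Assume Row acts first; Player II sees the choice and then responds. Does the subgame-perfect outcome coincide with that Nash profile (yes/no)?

yes

Backward induction with Row moving first.
- A → Player II plays Y (best of 3, 6, 9, 4); Row gets 1.
- B → Player II plays W (best of 10, 9, 5, 8); Row gets -5.
- C → Player II plays X (best of -5, 5, -5, -2); Row gets -3.
- D → Player II plays X (best of 5, 7, -5, -5); Row gets 8.
Row's induced payoffs are 1, -5, -3, 8, so Row commits to D. Subgame-perfect outcome: (D, X) with payoffs (8, 7).
For the simultaneous game, intersect best replies.
Row's best replies: W→D; X→D; Y→B; Z→B.
Player II's best replies: A→Y; B→W; C→X; D→X.
The unique mutual best reply is (D, X), giving (8, 7).
Sequential outcome (D, X) coincides with the Nash profile (D, X).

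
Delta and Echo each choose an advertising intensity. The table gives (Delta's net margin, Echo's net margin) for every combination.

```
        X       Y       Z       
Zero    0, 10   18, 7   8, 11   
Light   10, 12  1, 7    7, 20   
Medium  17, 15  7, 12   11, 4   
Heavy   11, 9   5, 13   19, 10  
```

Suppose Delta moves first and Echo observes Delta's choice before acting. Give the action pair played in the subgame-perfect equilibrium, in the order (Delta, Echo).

(Medium, X)

Solve by backward induction (Delta leads).
- Zero: Echo compares 10, 7, 11 and picks Z; Delta would get 8.
- Light: Echo compares 12, 7, 20 and picks Z; Delta would get 7.
- Medium: Echo compares 15, 12, 4 and picks X; Delta would get 17.
- Heavy: Echo compares 9, 13, 10 and picks Y; Delta would get 5.
Among 8, 7, 17, 5, the best is 17 at Medium. Subgame-perfect outcome: (Medium, X) with payoffs (17, 15).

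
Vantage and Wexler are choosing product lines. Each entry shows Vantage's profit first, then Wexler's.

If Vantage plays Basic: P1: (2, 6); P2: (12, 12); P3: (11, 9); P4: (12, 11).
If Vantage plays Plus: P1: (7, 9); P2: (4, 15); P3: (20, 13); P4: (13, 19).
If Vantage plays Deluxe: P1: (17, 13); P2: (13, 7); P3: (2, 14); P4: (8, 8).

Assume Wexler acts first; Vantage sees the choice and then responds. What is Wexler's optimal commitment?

P4

Work backward from Vantage's decision.
- P1 → Vantage plays Deluxe (best of 2, 7, 17); Wexler gets 13.
- P2 → Vantage plays Deluxe (best of 12, 4, 13); Wexler gets 7.
- P3 → Vantage plays Plus (best of 11, 20, 2); Wexler gets 13.
- P4 → Vantage plays Plus (best of 12, 13, 8); Wexler gets 19.
Maximizing over 13, 7, 13, 19, Wexler chooses P4. Subgame-perfect outcome: (Plus, P4) with payoffs (13, 19).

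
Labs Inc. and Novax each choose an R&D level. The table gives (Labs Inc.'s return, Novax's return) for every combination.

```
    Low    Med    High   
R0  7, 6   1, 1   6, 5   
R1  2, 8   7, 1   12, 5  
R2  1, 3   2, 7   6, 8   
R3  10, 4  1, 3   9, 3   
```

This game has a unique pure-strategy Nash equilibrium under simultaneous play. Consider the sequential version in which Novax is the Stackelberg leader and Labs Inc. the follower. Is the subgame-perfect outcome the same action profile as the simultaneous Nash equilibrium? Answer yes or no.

no

Labs Inc. best-responds to each possible Novax move:
- Low: BR = R3, leader payoff 4.
- Med: BR = R1, leader payoff 1.
- High: BR = R1, leader payoff 5.
Maximizing over 4, 1, 5, Novax chooses High. Subgame-perfect outcome: (R1, High) with payoffs (12, 5).
Under simultaneous play:
Labs Inc.'s best replies: Low→R3; Med→R1; High→R1.
Novax's best replies: R0→Low; R1→Low; R2→High; R3→Low.
The unique mutual best reply is (R3, Low), giving (10, 4).
Sequential outcome (R1, High) differs from the Nash profile (R3, Low).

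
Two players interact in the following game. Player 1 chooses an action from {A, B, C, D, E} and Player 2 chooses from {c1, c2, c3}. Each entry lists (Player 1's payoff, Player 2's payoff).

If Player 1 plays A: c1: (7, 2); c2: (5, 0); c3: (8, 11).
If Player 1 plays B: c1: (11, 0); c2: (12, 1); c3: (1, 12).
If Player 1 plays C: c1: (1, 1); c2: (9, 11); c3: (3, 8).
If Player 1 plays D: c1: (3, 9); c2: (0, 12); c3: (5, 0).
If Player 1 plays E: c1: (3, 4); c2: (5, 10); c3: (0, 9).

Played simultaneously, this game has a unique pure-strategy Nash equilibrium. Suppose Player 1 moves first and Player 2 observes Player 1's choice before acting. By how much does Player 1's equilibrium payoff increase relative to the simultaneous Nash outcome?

Solve by backward induction (Player 1 leads).
- A → Player 2 plays c3 (best of 2, 0, 11); Player 1 gets 8.
- B → Player 2 plays c3 (best of 0, 1, 12); Player 1 gets 1.
- C → Player 2 plays c2 (best of 1, 11, 8); Player 1 gets 9.
- D → Player 2 plays c2 (best of 9, 12, 0); Player 1 gets 0.
- E → Player 2 plays c2 (best of 4, 10, 9); Player 1 gets 5.
Among 8, 1, 9, 0, 5, the best is 9 at C. Subgame-perfect outcome: (C, c2) with payoffs (9, 11).
Now find the simultaneous Nash equilibrium.
Player 1's best replies: c1→B; c2→B; c3→A.
Player 2's best replies: A→c3; B→c3; C→c2; D→c2; E→c2.
Only (A, c3) has each player best-responding; Nash payoffs (8, 11).
Player 1's commitment gain: 9 − 8 = 1.

1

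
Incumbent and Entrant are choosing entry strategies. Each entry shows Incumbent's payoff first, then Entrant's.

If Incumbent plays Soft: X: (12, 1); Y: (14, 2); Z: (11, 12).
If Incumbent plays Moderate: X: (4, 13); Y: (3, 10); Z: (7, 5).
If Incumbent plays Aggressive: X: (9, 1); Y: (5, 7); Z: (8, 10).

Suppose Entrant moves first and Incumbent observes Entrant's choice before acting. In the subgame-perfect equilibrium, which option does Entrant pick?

Work backward from Incumbent's decision.
- X → Incumbent plays Soft (best of 12, 4, 9); Entrant gets 1.
- Y → Incumbent plays Soft (best of 14, 3, 5); Entrant gets 2.
- Z → Incumbent plays Soft (best of 11, 7, 8); Entrant gets 12.
Maximizing over 1, 2, 12, Entrant chooses Z. Subgame-perfect outcome: (Soft, Z) with payoffs (11, 12).

Z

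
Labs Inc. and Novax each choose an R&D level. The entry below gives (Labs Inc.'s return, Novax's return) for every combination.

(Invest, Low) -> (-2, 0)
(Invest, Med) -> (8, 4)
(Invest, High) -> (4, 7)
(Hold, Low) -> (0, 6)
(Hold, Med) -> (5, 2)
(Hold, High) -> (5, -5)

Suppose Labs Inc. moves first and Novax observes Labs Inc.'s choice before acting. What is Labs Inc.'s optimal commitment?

Invest

Novax best-responds to each possible Labs Inc. move:
- Invest → Novax plays High (best of 0, 4, 7); Labs Inc. gets 4.
- Hold → Novax plays Low (best of 6, 2, -5); Labs Inc. gets 0.
Among 4, 0, the best is 4 at Invest. Subgame-perfect outcome: (Invest, High) with payoffs (4, 7).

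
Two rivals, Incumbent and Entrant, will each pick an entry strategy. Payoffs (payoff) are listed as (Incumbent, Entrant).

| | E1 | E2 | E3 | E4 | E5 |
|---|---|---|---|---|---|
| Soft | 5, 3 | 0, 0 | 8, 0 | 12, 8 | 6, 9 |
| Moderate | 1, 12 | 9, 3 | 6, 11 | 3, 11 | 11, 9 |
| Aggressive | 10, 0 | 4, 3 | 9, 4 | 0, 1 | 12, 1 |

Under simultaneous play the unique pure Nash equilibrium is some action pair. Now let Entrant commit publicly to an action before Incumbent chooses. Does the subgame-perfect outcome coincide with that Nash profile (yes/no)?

Work backward from Incumbent's decision.
- E1: BR = Aggressive, leader payoff 0.
- E2: BR = Moderate, leader payoff 3.
- E3: BR = Aggressive, leader payoff 4.
- E4: BR = Soft, leader payoff 8.
- E5: BR = Aggressive, leader payoff 1.
Among 0, 3, 4, 8, 1, the best is 8 at E4. Subgame-perfect outcome: (Soft, E4) with payoffs (12, 8).
Under simultaneous play:
Incumbent's best replies: E1→Aggressive; E2→Moderate; E3→Aggressive; E4→Soft; E5→Aggressive.
Entrant's best replies: Soft→E5; Moderate→E1; Aggressive→E3.
The unique mutual best reply is (Aggressive, E3), giving (9, 4).
Sequential outcome (Soft, E4) differs from the Nash profile (Aggressive, E3).

no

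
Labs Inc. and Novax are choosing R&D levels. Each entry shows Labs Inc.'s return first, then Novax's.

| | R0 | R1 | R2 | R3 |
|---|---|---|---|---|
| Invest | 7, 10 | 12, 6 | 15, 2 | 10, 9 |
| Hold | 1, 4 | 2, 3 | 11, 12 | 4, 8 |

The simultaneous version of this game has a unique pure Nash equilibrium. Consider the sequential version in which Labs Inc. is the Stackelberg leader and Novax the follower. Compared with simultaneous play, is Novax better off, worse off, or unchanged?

Novax best-responds to each possible Labs Inc. move:
- Invest → Novax plays R0 (best of 10, 6, 2, 9); Labs Inc. gets 7.
- Hold → Novax plays R2 (best of 4, 3, 12, 8); Labs Inc. gets 11.
Maximizing over 7, 11, Labs Inc. chooses Hold. Subgame-perfect outcome: (Hold, R2) with payoffs (11, 12).
Now find the simultaneous Nash equilibrium.
Labs Inc.'s best replies: R0→Invest; R1→Invest; R2→Invest; R3→Invest.
Novax's best replies: Invest→R0; Hold→R2.
Only (Invest, R0) has each player best-responding; Nash payoffs (7, 10).
Novax earns 12 sequentially versus 10 at the Nash outcome: better off.

better off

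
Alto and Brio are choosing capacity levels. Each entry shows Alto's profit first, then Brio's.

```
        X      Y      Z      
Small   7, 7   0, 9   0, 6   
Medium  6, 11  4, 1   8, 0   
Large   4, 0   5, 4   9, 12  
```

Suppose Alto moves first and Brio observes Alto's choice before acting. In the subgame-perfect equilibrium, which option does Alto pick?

Large

Work backward from Brio's decision.
- Small: Brio compares 7, 9, 6 and picks Y; Alto would get 0.
- Medium: Brio compares 11, 1, 0 and picks X; Alto would get 6.
- Large: Brio compares 0, 4, 12 and picks Z; Alto would get 9.
Among 0, 6, 9, the best is 9 at Large. Subgame-perfect outcome: (Large, Z) with payoffs (9, 12).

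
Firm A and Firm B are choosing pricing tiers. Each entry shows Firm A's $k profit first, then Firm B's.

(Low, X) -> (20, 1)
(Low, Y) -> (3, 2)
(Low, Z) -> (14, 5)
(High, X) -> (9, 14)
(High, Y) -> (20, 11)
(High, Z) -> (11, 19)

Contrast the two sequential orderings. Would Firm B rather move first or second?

first

If Firm A leads: Firm B's best replies are Low→Z, High→Z; Firm A's induced payoffs 14, 11; outcome (Low, Z), payoffs (14, 5).
If Firm B leads: Firm A's best replies are X→Low, Y→High, Z→Low; Firm B's induced payoffs 1, 11, 5; outcome (High, Y), payoffs (20, 11).
Firm B gets 11 moving first and 5 moving second, so Firm B prefers to move first.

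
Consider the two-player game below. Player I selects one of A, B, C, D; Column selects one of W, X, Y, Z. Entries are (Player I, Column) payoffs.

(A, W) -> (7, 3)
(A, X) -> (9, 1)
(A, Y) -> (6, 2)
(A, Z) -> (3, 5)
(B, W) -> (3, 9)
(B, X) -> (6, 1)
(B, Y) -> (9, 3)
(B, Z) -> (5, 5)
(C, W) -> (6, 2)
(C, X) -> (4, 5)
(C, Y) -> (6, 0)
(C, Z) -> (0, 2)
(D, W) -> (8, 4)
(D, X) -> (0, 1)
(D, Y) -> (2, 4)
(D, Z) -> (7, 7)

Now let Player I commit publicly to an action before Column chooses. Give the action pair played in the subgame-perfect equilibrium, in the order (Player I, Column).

(D, Z)

Backward induction with Player I moving first.
- A: BR = Z, leader payoff 3.
- B: BR = W, leader payoff 3.
- C: BR = X, leader payoff 4.
- D: BR = Z, leader payoff 7.
Maximizing over 3, 3, 4, 7, Player I chooses D. Subgame-perfect outcome: (D, Z) with payoffs (7, 7).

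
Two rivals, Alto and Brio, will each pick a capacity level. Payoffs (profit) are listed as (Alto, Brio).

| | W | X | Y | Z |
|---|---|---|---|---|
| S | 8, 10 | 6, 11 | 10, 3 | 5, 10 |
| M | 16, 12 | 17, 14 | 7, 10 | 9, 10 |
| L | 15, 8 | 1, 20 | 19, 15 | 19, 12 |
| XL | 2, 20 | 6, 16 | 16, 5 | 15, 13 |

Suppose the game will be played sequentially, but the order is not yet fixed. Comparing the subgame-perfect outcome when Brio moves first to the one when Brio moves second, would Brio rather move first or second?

first

If Alto leads: Brio's best replies are S→X, M→X, L→X, XL→W; Alto's induced payoffs 6, 17, 1, 2; outcome (M, X), payoffs (17, 14).
If Brio leads: Alto's best replies are W→M, X→M, Y→L, Z→L; Brio's induced payoffs 12, 14, 15, 12; outcome (L, Y), payoffs (19, 15).
Brio gets 15 moving first and 14 moving second, so Brio prefers to move first.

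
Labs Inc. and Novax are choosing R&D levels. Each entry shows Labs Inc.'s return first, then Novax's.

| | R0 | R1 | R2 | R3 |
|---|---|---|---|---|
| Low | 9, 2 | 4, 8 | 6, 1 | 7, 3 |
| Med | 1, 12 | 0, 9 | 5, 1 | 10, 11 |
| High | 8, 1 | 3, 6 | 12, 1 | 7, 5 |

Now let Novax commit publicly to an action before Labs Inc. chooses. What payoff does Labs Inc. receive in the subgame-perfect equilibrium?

Backward induction with Novax moving first.
- R0: BR = Low, leader payoff 2.
- R1: BR = Low, leader payoff 8.
- R2: BR = High, leader payoff 1.
- R3: BR = Med, leader payoff 11.
Among 2, 8, 1, 11, the best is 11 at R3. Subgame-perfect outcome: (Med, R3) with payoffs (10, 11).

10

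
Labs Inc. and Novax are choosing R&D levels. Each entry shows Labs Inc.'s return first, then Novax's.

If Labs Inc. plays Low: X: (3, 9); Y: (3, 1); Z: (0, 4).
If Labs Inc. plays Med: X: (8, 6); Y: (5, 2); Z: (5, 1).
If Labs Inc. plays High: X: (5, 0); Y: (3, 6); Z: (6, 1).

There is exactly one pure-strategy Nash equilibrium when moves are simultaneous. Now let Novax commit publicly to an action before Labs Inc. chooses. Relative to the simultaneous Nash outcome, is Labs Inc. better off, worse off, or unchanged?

unchanged

Work backward from Labs Inc.'s decision.
- X: BR = Med, leader payoff 6.
- Y: BR = Med, leader payoff 2.
- Z: BR = High, leader payoff 1.
Among 6, 2, 1, the best is 6 at X. Subgame-perfect outcome: (Med, X) with payoffs (8, 6).
Under simultaneous play:
Labs Inc.'s best replies: X→Med; Y→Med; Z→High.
Novax's best replies: Low→X; Med→X; High→Y.
The unique mutual best reply is (Med, X), giving (8, 6).
Labs Inc. earns 8 sequentially versus 8 at the Nash outcome: unchanged.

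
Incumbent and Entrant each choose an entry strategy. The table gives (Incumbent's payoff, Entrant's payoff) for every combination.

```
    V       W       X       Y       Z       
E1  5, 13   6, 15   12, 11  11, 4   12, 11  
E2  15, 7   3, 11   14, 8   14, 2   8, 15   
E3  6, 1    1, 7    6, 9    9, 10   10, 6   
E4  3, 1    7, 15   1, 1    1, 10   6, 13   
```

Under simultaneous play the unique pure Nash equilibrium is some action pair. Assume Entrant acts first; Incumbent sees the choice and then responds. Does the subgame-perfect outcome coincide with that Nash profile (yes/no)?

Solve by backward induction (Entrant leads).
- V → Incumbent plays E2 (best of 5, 15, 6, 3); Entrant gets 7.
- W → Incumbent plays E4 (best of 6, 3, 1, 7); Entrant gets 15.
- X → Incumbent plays E2 (best of 12, 14, 6, 1); Entrant gets 8.
- Y → Incumbent plays E2 (best of 11, 14, 9, 1); Entrant gets 2.
- Z → Incumbent plays E1 (best of 12, 8, 10, 6); Entrant gets 11.
Among 7, 15, 8, 2, 11, the best is 15 at W. Subgame-perfect outcome: (E4, W) with payoffs (7, 15).
For the simultaneous game, intersect best replies.
Incumbent's best replies: V→E2; W→E4; X→E2; Y→E2; Z→E1.
Entrant's best replies: E1→W; E2→Z; E3→Y; E4→W.
Only (E4, W) has each player best-responding; Nash payoffs (7, 15).
Sequential outcome (E4, W) coincides with the Nash profile (E4, W).

yes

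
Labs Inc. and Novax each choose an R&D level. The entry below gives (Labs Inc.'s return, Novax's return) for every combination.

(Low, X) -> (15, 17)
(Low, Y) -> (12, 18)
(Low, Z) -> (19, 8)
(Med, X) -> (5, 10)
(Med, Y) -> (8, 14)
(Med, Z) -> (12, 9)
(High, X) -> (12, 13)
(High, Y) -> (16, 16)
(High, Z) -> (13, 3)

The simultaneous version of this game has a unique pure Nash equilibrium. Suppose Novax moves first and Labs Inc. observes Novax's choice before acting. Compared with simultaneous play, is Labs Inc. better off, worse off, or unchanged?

worse off

Work backward from Labs Inc.'s decision.
- X: BR = Low, leader payoff 17.
- Y: BR = High, leader payoff 16.
- Z: BR = Low, leader payoff 8.
Maximizing over 17, 16, 8, Novax chooses X. Subgame-perfect outcome: (Low, X) with payoffs (15, 17).
Now find the simultaneous Nash equilibrium.
Labs Inc.'s best replies: X→Low; Y→High; Z→Low.
Novax's best replies: Low→Y; Med→Y; High→Y.
The unique mutual best reply is (High, Y), giving (16, 16).
Labs Inc. earns 15 sequentially versus 16 at the Nash outcome: worse off.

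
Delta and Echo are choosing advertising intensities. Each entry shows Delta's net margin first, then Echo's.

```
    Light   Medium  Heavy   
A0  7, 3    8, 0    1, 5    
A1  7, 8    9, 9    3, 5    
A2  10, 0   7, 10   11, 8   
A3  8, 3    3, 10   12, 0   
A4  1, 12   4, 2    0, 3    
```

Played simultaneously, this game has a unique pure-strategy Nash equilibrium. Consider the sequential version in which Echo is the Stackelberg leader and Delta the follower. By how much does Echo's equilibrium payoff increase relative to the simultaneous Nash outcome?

0

Delta best-responds to each possible Echo move:
- Light → Delta plays A2 (best of 7, 7, 10, 8, 1); Echo gets 0.
- Medium → Delta plays A1 (best of 8, 9, 7, 3, 4); Echo gets 9.
- Heavy → Delta plays A3 (best of 1, 3, 11, 12, 0); Echo gets 0.
Among 0, 9, 0, the best is 9 at Medium. Subgame-perfect outcome: (A1, Medium) with payoffs (9, 9).
Under simultaneous play:
Delta's best replies: Light→A2; Medium→A1; Heavy→A3.
Echo's best replies: A0→Heavy; A1→Medium; A2→Medium; A3→Medium; A4→Light.
The unique mutual best reply is (A1, Medium), giving (9, 9).
Echo's commitment gain: 9 − 9 = 0.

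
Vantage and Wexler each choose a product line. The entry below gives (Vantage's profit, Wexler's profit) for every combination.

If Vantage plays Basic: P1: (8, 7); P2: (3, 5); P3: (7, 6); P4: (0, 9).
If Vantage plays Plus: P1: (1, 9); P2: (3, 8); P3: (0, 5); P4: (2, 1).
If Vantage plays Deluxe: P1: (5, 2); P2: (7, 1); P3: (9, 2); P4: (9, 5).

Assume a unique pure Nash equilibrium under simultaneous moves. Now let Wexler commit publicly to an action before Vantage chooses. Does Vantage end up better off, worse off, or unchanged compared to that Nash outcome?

worse off

Solve by backward induction (Wexler leads).
- P1: BR = Basic, leader payoff 7.
- P2: BR = Deluxe, leader payoff 1.
- P3: BR = Deluxe, leader payoff 2.
- P4: BR = Deluxe, leader payoff 5.
Wexler's induced payoffs are 7, 1, 2, 5, so Wexler commits to P1. Subgame-perfect outcome: (Basic, P1) with payoffs (8, 7).
Now find the simultaneous Nash equilibrium.
Vantage's best replies: P1→Basic; P2→Deluxe; P3→Deluxe; P4→Deluxe.
Wexler's best replies: Basic→P4; Plus→P1; Deluxe→P4.
The unique mutual best reply is (Deluxe, P4), giving (9, 5).
Vantage earns 8 sequentially versus 9 at the Nash outcome: worse off.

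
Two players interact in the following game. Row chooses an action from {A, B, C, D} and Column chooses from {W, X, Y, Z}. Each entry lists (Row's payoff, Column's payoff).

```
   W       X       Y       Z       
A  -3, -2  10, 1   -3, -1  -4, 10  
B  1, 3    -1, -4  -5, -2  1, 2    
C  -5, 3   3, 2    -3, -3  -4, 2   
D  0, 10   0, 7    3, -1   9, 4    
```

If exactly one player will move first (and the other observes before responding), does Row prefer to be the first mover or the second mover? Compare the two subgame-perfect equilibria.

second

If Row leads: Column's best replies are A→Z, B→W, C→W, D→W; Row's induced payoffs -4, 1, -5, 0; outcome (B, W), payoffs (1, 3).
If Column leads: Row's best replies are W→B, X→A, Y→D, Z→D; Column's induced payoffs 3, 1, -1, 4; outcome (D, Z), payoffs (9, 4).
Row gets 1 moving first and 9 moving second, so Row prefers to move second.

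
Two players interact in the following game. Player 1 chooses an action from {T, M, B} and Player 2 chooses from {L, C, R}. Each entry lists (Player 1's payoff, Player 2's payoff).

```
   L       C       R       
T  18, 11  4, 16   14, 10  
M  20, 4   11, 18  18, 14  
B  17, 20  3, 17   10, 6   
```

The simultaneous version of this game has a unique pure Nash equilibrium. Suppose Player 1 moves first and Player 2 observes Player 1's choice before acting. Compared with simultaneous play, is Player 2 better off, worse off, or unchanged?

better off

Solve by backward induction (Player 1 leads).
- T → Player 2 plays C (best of 11, 16, 10); Player 1 gets 4.
- M → Player 2 plays C (best of 4, 18, 14); Player 1 gets 11.
- B → Player 2 plays L (best of 20, 17, 6); Player 1 gets 17.
Player 1's induced payoffs are 4, 11, 17, so Player 1 commits to B. Subgame-perfect outcome: (B, L) with payoffs (17, 20).
Under simultaneous play:
Player 1's best replies: L→M; C→M; R→M.
Player 2's best replies: T→C; M→C; B→L.
The unique mutual best reply is (M, C), giving (11, 18).
Player 2 earns 20 sequentially versus 18 at the Nash outcome: better off.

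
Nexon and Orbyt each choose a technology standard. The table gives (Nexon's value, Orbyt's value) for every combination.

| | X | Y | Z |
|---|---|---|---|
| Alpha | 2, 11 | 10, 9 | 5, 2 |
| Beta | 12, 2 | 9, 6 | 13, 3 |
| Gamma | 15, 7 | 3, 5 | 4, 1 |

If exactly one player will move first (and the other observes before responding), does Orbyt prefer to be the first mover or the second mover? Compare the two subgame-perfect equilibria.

first

If Nexon leads: Orbyt's best replies are Alpha→X, Beta→Y, Gamma→X; Nexon's induced payoffs 2, 9, 15; outcome (Gamma, X), payoffs (15, 7).
If Orbyt leads: Nexon's best replies are X→Gamma, Y→Alpha, Z→Beta; Orbyt's induced payoffs 7, 9, 3; outcome (Alpha, Y), payoffs (10, 9).
Orbyt gets 9 moving first and 7 moving second, so Orbyt prefers to move first.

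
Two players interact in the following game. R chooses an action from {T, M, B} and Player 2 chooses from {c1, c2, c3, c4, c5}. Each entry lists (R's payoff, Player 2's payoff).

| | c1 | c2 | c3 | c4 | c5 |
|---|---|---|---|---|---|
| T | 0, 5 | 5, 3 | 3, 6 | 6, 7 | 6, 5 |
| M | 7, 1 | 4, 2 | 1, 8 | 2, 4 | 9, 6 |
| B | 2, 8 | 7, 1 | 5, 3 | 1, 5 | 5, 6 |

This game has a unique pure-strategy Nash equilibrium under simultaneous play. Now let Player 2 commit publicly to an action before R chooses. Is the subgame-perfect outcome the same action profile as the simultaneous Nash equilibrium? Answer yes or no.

Solve by backward induction (Player 2 leads).
- c1 → R plays M (best of 0, 7, 2); Player 2 gets 1.
- c2 → R plays B (best of 5, 4, 7); Player 2 gets 1.
- c3 → R plays B (best of 3, 1, 5); Player 2 gets 3.
- c4 → R plays T (best of 6, 2, 1); Player 2 gets 7.
- c5 → R plays M (best of 6, 9, 5); Player 2 gets 6.
Among 1, 1, 3, 7, 6, the best is 7 at c4. Subgame-perfect outcome: (T, c4) with payoffs (6, 7).
Now find the simultaneous Nash equilibrium.
R's best replies: c1→M; c2→B; c3→B; c4→T; c5→M.
Player 2's best replies: T→c4; M→c3; B→c1.
Only (T, c4) has each player best-responding; Nash payoffs (6, 7).
Sequential outcome (T, c4) coincides with the Nash profile (T, c4).

yes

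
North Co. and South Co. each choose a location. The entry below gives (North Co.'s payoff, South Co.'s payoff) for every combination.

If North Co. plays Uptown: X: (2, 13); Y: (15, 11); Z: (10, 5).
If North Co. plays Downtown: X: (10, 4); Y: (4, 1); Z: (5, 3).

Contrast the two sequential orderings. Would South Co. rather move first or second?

first

If North Co. leads: South Co.'s best replies are Uptown→X, Downtown→X; North Co.'s induced payoffs 2, 10; outcome (Downtown, X), payoffs (10, 4).
If South Co. leads: North Co.'s best replies are X→Downtown, Y→Uptown, Z→Uptown; South Co.'s induced payoffs 4, 11, 5; outcome (Uptown, Y), payoffs (15, 11).
South Co. gets 11 moving first and 4 moving second, so South Co. prefers to move first.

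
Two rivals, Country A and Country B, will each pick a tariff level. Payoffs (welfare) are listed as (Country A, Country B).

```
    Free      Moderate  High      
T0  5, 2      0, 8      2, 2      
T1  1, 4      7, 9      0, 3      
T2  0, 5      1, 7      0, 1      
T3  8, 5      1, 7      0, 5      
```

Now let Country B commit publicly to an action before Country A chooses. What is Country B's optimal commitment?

Work backward from Country A's decision.
- Free: BR = T3, leader payoff 5.
- Moderate: BR = T1, leader payoff 9.
- High: BR = T0, leader payoff 2.
Among 5, 9, 2, the best is 9 at Moderate. Subgame-perfect outcome: (T1, Moderate) with payoffs (7, 9).

Moderate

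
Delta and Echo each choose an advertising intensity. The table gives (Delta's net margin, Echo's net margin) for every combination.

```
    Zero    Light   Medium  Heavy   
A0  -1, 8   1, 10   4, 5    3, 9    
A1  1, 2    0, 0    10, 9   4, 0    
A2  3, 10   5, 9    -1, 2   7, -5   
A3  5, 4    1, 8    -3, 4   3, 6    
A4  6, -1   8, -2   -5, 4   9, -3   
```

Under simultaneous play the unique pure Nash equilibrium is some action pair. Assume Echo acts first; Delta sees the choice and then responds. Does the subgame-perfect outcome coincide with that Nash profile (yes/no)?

yes

Delta best-responds to each possible Echo move:
- Zero: Delta compares -1, 1, 3, 5, 6 and picks A4; Echo would get -1.
- Light: Delta compares 1, 0, 5, 1, 8 and picks A4; Echo would get -2.
- Medium: Delta compares 4, 10, -1, -3, -5 and picks A1; Echo would get 9.
- Heavy: Delta compares 3, 4, 7, 3, 9 and picks A4; Echo would get -3.
Maximizing over -1, -2, 9, -3, Echo chooses Medium. Subgame-perfect outcome: (A1, Medium) with payoffs (10, 9).
Now find the simultaneous Nash equilibrium.
Delta's best replies: Zero→A4; Light→A4; Medium→A1; Heavy→A4.
Echo's best replies: A0→Light; A1→Medium; A2→Zero; A3→Light; A4→Medium.
The unique mutual best reply is (A1, Medium), giving (10, 9).
Sequential outcome (A1, Medium) coincides with the Nash profile (A1, Medium).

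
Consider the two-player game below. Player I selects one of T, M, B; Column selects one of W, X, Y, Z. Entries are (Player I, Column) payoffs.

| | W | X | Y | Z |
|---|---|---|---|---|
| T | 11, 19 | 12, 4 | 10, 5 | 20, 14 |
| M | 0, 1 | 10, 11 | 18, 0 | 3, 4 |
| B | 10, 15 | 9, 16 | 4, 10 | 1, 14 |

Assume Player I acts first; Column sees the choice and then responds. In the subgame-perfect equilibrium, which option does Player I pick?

T

Work backward from Column's decision.
- T: Column compares 19, 4, 5, 14 and picks W; Player I would get 11.
- M: Column compares 1, 11, 0, 4 and picks X; Player I would get 10.
- B: Column compares 15, 16, 10, 14 and picks X; Player I would get 9.
Maximizing over 11, 10, 9, Player I chooses T. Subgame-perfect outcome: (T, W) with payoffs (11, 19).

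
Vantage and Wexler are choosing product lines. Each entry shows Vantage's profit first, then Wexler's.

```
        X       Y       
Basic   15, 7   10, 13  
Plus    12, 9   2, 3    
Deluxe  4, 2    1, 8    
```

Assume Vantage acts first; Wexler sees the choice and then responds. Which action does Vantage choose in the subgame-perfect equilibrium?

Backward induction with Vantage moving first.
- Basic: Wexler compares 7, 13 and picks Y; Vantage would get 10.
- Plus: Wexler compares 9, 3 and picks X; Vantage would get 12.
- Deluxe: Wexler compares 2, 8 and picks Y; Vantage would get 1.
Among 10, 12, 1, the best is 12 at Plus. Subgame-perfect outcome: (Plus, X) with payoffs (12, 9).

Plus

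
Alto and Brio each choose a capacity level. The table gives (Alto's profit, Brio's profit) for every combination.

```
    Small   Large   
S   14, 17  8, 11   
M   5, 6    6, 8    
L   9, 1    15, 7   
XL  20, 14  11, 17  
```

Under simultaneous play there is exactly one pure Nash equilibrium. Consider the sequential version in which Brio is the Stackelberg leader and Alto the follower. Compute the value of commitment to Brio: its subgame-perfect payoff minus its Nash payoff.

Backward induction with Brio moving first.
- Small → Alto plays XL (best of 14, 5, 9, 20); Brio gets 14.
- Large → Alto plays L (best of 8, 6, 15, 11); Brio gets 7.
Brio's induced payoffs are 14, 7, so Brio commits to Small. Subgame-perfect outcome: (XL, Small) with payoffs (20, 14).
For the simultaneous game, intersect best replies.
Alto's best replies: Small→XL; Large→L.
Brio's best replies: S→Small; M→Large; L→Large; XL→Large.
The unique mutual best reply is (L, Large), giving (15, 7).
Brio's commitment gain: 14 − 7 = 7.

7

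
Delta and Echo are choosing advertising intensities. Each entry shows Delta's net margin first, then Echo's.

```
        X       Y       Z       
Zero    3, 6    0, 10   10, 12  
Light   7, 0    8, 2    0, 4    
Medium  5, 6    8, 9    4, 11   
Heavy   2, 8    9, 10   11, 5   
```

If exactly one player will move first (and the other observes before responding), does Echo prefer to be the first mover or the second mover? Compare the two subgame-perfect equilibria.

If Delta leads: Echo's best replies are Zero→Z, Light→Z, Medium→Z, Heavy→Y; Delta's induced payoffs 10, 0, 4, 9; outcome (Zero, Z), payoffs (10, 12).
If Echo leads: Delta's best replies are X→Light, Y→Heavy, Z→Heavy; Echo's induced payoffs 0, 10, 5; outcome (Heavy, Y), payoffs (9, 10).
Echo gets 10 moving first and 12 moving second, so Echo prefers to move second.

second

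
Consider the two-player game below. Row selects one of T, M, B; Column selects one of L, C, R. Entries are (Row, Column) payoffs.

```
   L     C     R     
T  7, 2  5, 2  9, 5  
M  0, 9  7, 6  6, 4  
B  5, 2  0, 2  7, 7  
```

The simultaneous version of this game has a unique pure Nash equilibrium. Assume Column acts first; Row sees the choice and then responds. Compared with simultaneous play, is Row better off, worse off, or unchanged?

worse off

Work backward from Row's decision.
- L: Row compares 7, 0, 5 and picks T; Column would get 2.
- C: Row compares 5, 7, 0 and picks M; Column would get 6.
- R: Row compares 9, 6, 7 and picks T; Column would get 5.
Maximizing over 2, 6, 5, Column chooses C. Subgame-perfect outcome: (M, C) with payoffs (7, 6).
Now find the simultaneous Nash equilibrium.
Row's best replies: L→T; C→M; R→T.
Column's best replies: T→R; M→L; B→R.
Only (T, R) has each player best-responding; Nash payoffs (9, 5).
Row earns 7 sequentially versus 9 at the Nash outcome: worse off.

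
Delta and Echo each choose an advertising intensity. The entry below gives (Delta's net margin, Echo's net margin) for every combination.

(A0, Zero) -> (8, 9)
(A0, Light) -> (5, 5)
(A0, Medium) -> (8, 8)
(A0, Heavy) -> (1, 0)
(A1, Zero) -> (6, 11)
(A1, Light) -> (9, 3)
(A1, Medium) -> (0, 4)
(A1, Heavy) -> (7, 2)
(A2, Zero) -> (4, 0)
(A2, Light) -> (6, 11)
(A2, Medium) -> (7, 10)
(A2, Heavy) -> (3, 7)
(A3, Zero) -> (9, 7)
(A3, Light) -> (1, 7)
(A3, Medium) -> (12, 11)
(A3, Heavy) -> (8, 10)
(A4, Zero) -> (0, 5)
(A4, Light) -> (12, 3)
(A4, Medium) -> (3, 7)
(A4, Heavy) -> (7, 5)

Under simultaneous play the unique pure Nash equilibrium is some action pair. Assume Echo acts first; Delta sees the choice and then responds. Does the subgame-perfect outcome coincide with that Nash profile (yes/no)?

yes

Work backward from Delta's decision.
- Zero: BR = A3, leader payoff 7.
- Light: BR = A4, leader payoff 3.
- Medium: BR = A3, leader payoff 11.
- Heavy: BR = A3, leader payoff 10.
Echo's induced payoffs are 7, 3, 11, 10, so Echo commits to Medium. Subgame-perfect outcome: (A3, Medium) with payoffs (12, 11).
Under simultaneous play:
Delta's best replies: Zero→A3; Light→A4; Medium→A3; Heavy→A3.
Echo's best replies: A0→Zero; A1→Zero; A2→Light; A3→Medium; A4→Medium.
Only (A3, Medium) has each player best-responding; Nash payoffs (12, 11).
Sequential outcome (A3, Medium) coincides with the Nash profile (A3, Medium).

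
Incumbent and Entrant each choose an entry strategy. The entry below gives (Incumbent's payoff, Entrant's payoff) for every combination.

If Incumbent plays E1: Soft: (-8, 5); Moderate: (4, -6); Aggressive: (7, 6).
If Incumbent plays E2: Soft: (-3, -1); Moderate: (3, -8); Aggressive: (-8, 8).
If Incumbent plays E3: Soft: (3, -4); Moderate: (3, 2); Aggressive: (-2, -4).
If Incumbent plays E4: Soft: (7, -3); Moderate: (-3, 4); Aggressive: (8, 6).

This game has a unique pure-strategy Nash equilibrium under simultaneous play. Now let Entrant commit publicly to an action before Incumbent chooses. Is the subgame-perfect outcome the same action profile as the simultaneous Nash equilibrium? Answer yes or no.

Backward induction with Entrant moving first.
- Soft → Incumbent plays E4 (best of -8, -3, 3, 7); Entrant gets -3.
- Moderate → Incumbent plays E1 (best of 4, 3, 3, -3); Entrant gets -6.
- Aggressive → Incumbent plays E4 (best of 7, -8, -2, 8); Entrant gets 6.
Entrant's induced payoffs are -3, -6, 6, so Entrant commits to Aggressive. Subgame-perfect outcome: (E4, Aggressive) with payoffs (8, 6).
Under simultaneous play:
Incumbent's best replies: Soft→E4; Moderate→E1; Aggressive→E4.
Entrant's best replies: E1→Aggressive; E2→Aggressive; E3→Moderate; E4→Aggressive.
Only (E4, Aggressive) has each player best-responding; Nash payoffs (8, 6).
Sequential outcome (E4, Aggressive) coincides with the Nash profile (E4, Aggressive).

yes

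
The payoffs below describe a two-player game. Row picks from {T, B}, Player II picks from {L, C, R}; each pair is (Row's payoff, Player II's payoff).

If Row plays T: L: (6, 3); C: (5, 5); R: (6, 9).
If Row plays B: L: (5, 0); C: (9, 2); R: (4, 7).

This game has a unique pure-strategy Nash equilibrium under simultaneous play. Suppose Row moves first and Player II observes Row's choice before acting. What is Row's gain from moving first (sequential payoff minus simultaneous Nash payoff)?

0

Backward induction with Row moving first.
- T: BR = R, leader payoff 6.
- B: BR = R, leader payoff 4.
Maximizing over 6, 4, Row chooses T. Subgame-perfect outcome: (T, R) with payoffs (6, 9).
For the simultaneous game, intersect best replies.
Row's best replies: L→T; C→B; R→T.
Player II's best replies: T→R; B→R.
The unique mutual best reply is (T, R), giving (6, 9).
Row's commitment gain: 6 − 6 = 0.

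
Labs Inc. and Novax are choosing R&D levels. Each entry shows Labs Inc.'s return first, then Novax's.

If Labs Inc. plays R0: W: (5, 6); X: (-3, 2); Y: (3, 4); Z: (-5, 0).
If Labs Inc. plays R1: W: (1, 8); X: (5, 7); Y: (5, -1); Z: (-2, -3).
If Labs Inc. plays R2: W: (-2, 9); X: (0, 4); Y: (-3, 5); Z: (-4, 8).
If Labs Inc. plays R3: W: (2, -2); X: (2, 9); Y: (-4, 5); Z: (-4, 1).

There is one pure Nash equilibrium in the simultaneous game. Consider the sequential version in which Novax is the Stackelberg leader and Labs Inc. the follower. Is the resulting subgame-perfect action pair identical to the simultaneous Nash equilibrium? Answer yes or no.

no

Work backward from Labs Inc.'s decision.
- W: Labs Inc. compares 5, 1, -2, 2 and picks R0; Novax would get 6.
- X: Labs Inc. compares -3, 5, 0, 2 and picks R1; Novax would get 7.
- Y: Labs Inc. compares 3, 5, -3, -4 and picks R1; Novax would get -1.
- Z: Labs Inc. compares -5, -2, -4, -4 and picks R1; Novax would get -3.
Maximizing over 6, 7, -1, -3, Novax chooses X. Subgame-perfect outcome: (R1, X) with payoffs (5, 7).
Now find the simultaneous Nash equilibrium.
Labs Inc.'s best replies: W→R0; X→R1; Y→R1; Z→R1.
Novax's best replies: R0→W; R1→W; R2→W; R3→X.
The unique mutual best reply is (R0, W), giving (5, 6).
Sequential outcome (R1, X) differs from the Nash profile (R0, W).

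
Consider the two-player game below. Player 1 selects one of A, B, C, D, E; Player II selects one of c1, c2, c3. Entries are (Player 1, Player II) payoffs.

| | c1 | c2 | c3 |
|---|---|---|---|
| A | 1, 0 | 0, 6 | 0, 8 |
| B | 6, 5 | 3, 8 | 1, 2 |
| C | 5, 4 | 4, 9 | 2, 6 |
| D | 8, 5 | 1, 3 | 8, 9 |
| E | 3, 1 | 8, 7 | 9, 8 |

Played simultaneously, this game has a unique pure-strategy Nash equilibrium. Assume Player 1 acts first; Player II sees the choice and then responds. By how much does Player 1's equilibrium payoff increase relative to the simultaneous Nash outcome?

0

Work backward from Player II's decision.
- A → Player II plays c3 (best of 0, 6, 8); Player 1 gets 0.
- B → Player II plays c2 (best of 5, 8, 2); Player 1 gets 3.
- C → Player II plays c2 (best of 4, 9, 6); Player 1 gets 4.
- D → Player II plays c3 (best of 5, 3, 9); Player 1 gets 8.
- E → Player II plays c3 (best of 1, 7, 8); Player 1 gets 9.
Maximizing over 0, 3, 4, 8, 9, Player 1 chooses E. Subgame-perfect outcome: (E, c3) with payoffs (9, 8).
For the simultaneous game, intersect best replies.
Player 1's best replies: c1→D; c2→E; c3→E.
Player II's best replies: A→c3; B→c2; C→c2; D→c3; E→c3.
Only (E, c3) has each player best-responding; Nash payoffs (9, 8).
Player 1's commitment gain: 9 − 9 = 0.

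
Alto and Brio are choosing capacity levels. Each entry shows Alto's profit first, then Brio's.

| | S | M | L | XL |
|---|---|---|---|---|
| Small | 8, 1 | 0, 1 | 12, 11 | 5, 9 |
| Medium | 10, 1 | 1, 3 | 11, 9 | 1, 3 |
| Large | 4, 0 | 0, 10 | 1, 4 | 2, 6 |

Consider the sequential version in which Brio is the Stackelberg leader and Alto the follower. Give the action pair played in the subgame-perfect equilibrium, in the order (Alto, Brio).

Solve by backward induction (Brio leads).
- S: BR = Medium, leader payoff 1.
- M: BR = Medium, leader payoff 3.
- L: BR = Small, leader payoff 11.
- XL: BR = Small, leader payoff 9.
Maximizing over 1, 3, 11, 9, Brio chooses L. Subgame-perfect outcome: (Small, L) with payoffs (12, 11).

(Small, L)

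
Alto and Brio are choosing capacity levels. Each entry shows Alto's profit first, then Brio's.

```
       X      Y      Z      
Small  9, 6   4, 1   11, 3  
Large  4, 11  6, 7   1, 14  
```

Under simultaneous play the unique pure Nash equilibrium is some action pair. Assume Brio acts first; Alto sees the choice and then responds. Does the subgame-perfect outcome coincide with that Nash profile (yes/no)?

Work backward from Alto's decision.
- X: Alto compares 9, 4 and picks Small; Brio would get 6.
- Y: Alto compares 4, 6 and picks Large; Brio would get 7.
- Z: Alto compares 11, 1 and picks Small; Brio would get 3.
Maximizing over 6, 7, 3, Brio chooses Y. Subgame-perfect outcome: (Large, Y) with payoffs (6, 7).
Now find the simultaneous Nash equilibrium.
Alto's best replies: X→Small; Y→Large; Z→Small.
Brio's best replies: Small→X; Large→Z.
The unique mutual best reply is (Small, X), giving (9, 6).
Sequential outcome (Large, Y) differs from the Nash profile (Small, X).

no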